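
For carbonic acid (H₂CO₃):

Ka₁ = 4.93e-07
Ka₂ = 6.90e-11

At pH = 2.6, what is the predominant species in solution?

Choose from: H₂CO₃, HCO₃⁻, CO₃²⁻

pKa₁ = 6.31, pKa₂ = 10.16. For a polyprotic acid the predominant species crosses at each pKa: below pKa_n the protonated form dominates, above it the deprotonated form does. At pH = 2.6, the predominant species is H₂CO₃.

H₂CO₃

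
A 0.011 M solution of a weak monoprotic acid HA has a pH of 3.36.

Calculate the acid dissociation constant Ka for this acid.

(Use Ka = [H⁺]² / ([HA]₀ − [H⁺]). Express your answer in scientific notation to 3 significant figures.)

[H⁺] = 10^(−pH) = 10^(−3.36) = 4.365e-04 M. For HA ⇌ H⁺ + A⁻, Ka = [H⁺][A⁻]/[HA] = [H⁺]² / ([HA]₀ − [H⁺]) = (4.365e-04)² / (0.011 − 4.365e-04) = 1.80e-05.

K_a = 1.80e-05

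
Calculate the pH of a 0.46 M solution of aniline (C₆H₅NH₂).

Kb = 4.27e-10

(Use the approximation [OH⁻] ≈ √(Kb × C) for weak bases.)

[OH⁻] = √(Kb × C) = √(4.27e-10 × 0.46) = 1.4015e-05. pOH = 4.85, pH = 14 - pOH

pH = 9.15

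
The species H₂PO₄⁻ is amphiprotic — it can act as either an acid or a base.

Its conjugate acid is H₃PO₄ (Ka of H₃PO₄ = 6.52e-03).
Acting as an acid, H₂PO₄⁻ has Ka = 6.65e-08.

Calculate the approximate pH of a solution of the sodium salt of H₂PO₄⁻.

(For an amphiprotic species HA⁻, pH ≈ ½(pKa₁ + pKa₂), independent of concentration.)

pKa₁ = -log(6.52e-03) = 2.19; pKa₂ = -log(6.65e-08) = 7.18. For an amphiprotic species, pH ≈ ½(pKa₁ + pKa₂) = ½(2.19 + 7.18) = 4.68.

pH = 4.68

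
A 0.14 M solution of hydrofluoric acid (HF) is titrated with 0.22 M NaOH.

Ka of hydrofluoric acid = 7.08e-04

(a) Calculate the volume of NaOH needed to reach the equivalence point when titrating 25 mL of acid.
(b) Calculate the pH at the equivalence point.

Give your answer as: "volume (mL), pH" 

moles acid = 0.14 × 25/1000 = 0.0035 mol; V_base = moles/0.22 × 1000 = 15.9 mL. At equivalence only the conjugate base is present: [A⁻] = 0.0035/0.041 = 8.5556e-02 M. Kb = Kw/Ka = 1.41e-11; [OH⁻] = √(Kb × [A⁻]) = 1.0993e-06; pOH = 5.96; pH = 14 - pOH = 8.04.

V = 15.9 mL, pH = 8.04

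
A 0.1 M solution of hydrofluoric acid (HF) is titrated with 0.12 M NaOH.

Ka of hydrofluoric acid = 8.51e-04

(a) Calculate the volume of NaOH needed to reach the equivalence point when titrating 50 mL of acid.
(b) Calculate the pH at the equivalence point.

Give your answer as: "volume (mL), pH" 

moles acid = 0.1 × 50/1000 = 0.005 mol; V_base = moles/0.12 × 1000 = 41.7 mL. At equivalence only the conjugate base is present: [A⁻] = 0.005/0.092 = 5.4545e-02 M. Kb = Kw/Ka = 1.18e-11; [OH⁻] = √(Kb × [A⁻]) = 8.0060e-07; pOH = 6.10; pH = 14 - pOH = 7.90.

V = 41.7 mL, pH = 7.90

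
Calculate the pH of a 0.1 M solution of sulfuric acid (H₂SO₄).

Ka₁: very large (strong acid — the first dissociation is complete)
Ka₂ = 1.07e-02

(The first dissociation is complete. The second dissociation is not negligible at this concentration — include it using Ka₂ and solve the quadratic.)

First dissociation is complete: [H⁺]₀ = [HSO₄⁻]₀ = C = 0.1 M. Second dissociation HSO₄⁻ ⇌ H⁺ + SO₄²⁻: let x = [SO₄²⁻]. Ka₂ = (C + x)·x / (C − x) = 1.07e-02 → x² + (C + Ka₂)·x − Ka₂·C = 0 → x² + 0.11070·x − 1.070e-03 = 0. x = (−0.11070 + √(0.11070² + 4 × 1.070e-03)) / 2 = 8.9433e-03 M. [H⁺] = C + x = 0.1 + 8.9433e-03 = 1.0894e-01 M. pH = -log(1.0894e-01) = 0.96.

pH = 0.96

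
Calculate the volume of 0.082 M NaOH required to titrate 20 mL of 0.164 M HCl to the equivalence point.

At equivalence: moles acid = moles base. moles HCl = 0.164 × 20/1000 = 0.00328 mol. V_base = moles / 0.082 × 1000 = 40.0 mL.

V_{base} = 40.0 mL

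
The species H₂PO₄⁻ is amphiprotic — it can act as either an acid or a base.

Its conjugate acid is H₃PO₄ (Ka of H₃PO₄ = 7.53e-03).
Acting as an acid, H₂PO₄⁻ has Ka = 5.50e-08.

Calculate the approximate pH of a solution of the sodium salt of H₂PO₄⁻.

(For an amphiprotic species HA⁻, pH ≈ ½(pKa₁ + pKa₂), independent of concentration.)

pKa₁ = -log(7.53e-03) = 2.12; pKa₂ = -log(5.50e-08) = 7.26. For an amphiprotic species, pH ≈ ½(pKa₁ + pKa₂) = ½(2.12 + 7.26) = 4.69.

pH = 4.69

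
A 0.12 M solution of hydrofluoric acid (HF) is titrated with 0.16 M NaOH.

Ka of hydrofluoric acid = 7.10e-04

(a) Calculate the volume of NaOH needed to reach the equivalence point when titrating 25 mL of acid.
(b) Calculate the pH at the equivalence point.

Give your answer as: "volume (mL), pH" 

moles acid = 0.12 × 25/1000 = 0.003 mol; V_base = moles/0.16 × 1000 = 18.8 mL. At equivalence only the conjugate base is present: [A⁻] = 0.003/0.044 = 6.8571e-02 M. Kb = Kw/Ka = 1.41e-11; [OH⁻] = √(Kb × [A⁻]) = 9.8275e-07; pOH = 6.01; pH = 14 - pOH = 7.99.

V = 18.8 mL, pH = 7.99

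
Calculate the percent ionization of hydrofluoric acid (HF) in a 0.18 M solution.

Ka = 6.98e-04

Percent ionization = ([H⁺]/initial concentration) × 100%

Using Ka equilibrium: x² + Ka×x - Ka×C = 0. Solving: [H⁺] = 1.0865e-02. Percent = (1.0865e-02/0.18) × 100

Percent ionization = 6.04%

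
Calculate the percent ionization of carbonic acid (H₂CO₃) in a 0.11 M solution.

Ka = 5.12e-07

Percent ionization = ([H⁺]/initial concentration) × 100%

Using Ka equilibrium: x² + Ka×x - Ka×C = 0. Solving: [H⁺] = 2.3706e-04. Percent = (2.3706e-04/0.11) × 100

Percent ionization = 0.216%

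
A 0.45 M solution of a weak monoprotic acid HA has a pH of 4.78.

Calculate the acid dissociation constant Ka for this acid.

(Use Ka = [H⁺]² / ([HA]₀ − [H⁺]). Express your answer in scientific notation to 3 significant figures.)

[H⁺] = 10^(−pH) = 10^(−4.78) = 1.660e-05 M. For HA ⇌ H⁺ + A⁻, Ka = [H⁺][A⁻]/[HA] = [H⁺]² / ([HA]₀ − [H⁺]) = (1.660e-05)² / (0.45 − 1.660e-05) = 6.12e-10.

K_a = 6.12e-10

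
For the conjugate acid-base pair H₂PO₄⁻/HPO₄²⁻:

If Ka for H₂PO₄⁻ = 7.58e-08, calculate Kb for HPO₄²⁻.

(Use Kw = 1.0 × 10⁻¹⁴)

For a conjugate pair Ka × Kb = Kw, so Kb = Kw/Ka = 1.0 × 10⁻¹⁴ / 7.58e-08 = 1.32e-07.

K_b = 1.32e-07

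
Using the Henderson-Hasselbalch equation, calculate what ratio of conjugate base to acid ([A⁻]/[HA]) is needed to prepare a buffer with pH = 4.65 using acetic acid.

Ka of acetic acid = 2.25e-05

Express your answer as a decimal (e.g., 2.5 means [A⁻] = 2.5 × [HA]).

pKa = -log(2.25e-05) = 4.6478. pH = pKa + log([A⁻]/[HA]), so log([A⁻]/[HA]) = pH − pKa = 4.65 − 4.6478 = 0.0022. [A⁻]/[HA] = 10^(0.0022) = 1.01

[A⁻]/[HA] = 1.01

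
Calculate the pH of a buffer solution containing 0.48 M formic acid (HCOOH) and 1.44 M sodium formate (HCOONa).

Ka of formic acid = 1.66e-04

pKa = -log(1.66e-04) = 3.78. pH = pKa + log([A⁻]/[HA]) = 3.78 + log(1.44/0.48)

pH = 4.26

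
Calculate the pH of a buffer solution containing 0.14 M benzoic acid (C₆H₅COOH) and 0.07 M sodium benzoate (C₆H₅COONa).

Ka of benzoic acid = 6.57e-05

pKa = -log(6.57e-05) = 4.18. pH = pKa + log([A⁻]/[HA]) = 4.18 + log(0.07/0.14)

pH = 3.88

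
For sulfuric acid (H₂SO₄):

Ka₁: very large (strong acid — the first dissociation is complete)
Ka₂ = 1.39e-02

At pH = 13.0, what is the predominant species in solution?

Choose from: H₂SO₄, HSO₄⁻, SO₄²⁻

The first dissociation is complete, so H₂SO₄ itself is never the predominant species in water; pKa₂ = -log(1.39e-02) = 1.86. For a polyprotic acid the predominant species crosses at each pKa: below pKa_n the protonated form dominates, above it the deprotonated form does. At pH = 13.0, the predominant species is SO₄²⁻.

SO₄²⁻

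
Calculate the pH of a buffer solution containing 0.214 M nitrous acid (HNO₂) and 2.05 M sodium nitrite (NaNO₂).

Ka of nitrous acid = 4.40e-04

pKa = -log(4.40e-04) = 3.36. pH = pKa + log([A⁻]/[HA]) = 3.36 + log(2.05/0.214)

pH = 4.34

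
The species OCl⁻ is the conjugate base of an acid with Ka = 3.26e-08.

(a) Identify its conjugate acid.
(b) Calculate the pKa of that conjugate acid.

(a) The conjugate acid is formed by adding one H⁺ to OCl⁻, giving HOCl. (b) pKa = -log(Ka) = -log(3.26e-08) = 7.49.

Conjugate acid: HOCl; pK_a = 7.49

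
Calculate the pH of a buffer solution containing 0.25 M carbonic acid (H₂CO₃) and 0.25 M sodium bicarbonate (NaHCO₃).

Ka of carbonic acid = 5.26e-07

pKa = -log(5.26e-07) = 6.28. pH = pKa + log([A⁻]/[HA]) = 6.28 + log(0.25/0.25)

pH = 6.28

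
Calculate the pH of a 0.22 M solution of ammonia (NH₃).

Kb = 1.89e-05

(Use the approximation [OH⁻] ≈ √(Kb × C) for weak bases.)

[OH⁻] = √(Kb × C) = √(1.89e-05 × 0.22) = 2.0391e-03. pOH = 2.69, pH = 14 - pOH

pH = 11.31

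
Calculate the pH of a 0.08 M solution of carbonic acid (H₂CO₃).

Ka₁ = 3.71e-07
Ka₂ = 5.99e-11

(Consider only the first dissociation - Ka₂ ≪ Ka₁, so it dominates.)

First dissociation dominates. From Ka₁ = [H⁺][HA⁻]/[H₂A], x² + Ka₁·x − Ka₁·C = 0 with C = 0.08 M and Ka₁ = 3.71e-07. Solving: [H⁺] = (−Ka₁ + √(Ka₁² + 4·Ka₁·C)) / 2 = 1.7209e-04 M. pH = -log(1.7209e-04) = 3.76.

pH = 3.76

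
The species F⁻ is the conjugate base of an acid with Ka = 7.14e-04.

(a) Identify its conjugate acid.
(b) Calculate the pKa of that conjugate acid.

(a) The conjugate acid is formed by adding one H⁺ to F⁻, giving HF. (b) pKa = -log(Ka) = -log(7.14e-04) = 3.15.

Conjugate acid: HF; pK_a = 3.15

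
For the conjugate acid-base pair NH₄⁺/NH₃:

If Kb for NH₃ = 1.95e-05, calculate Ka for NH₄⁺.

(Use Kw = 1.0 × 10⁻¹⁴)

For a conjugate pair Ka × Kb = Kw, so Ka = Kw/Kb = 1.0 × 10⁻¹⁴ / 1.95e-05 = 5.13e-10.

K_a = 5.13e-10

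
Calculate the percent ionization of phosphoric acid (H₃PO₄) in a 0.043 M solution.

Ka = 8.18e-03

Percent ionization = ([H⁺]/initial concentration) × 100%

Using Ka equilibrium: x² + Ka×x - Ka×C = 0. Solving: [H⁺] = 1.5106e-02. Percent = (1.5106e-02/0.043) × 100

Percent ionization = 35.1%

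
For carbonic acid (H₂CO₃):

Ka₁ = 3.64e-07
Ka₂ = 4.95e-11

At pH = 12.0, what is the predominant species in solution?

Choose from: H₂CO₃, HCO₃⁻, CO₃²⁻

pKa₁ = 6.44, pKa₂ = 10.31. For a polyprotic acid the predominant species crosses at each pKa: below pKa_n the protonated form dominates, above it the deprotonated form does. At pH = 12.0, the predominant species is CO₃²⁻.

CO₃²⁻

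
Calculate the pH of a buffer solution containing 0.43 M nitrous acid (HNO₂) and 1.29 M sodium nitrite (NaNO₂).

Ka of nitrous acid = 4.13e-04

pKa = -log(4.13e-04) = 3.38. pH = pKa + log([A⁻]/[HA]) = 3.38 + log(1.29/0.43)

pH = 3.86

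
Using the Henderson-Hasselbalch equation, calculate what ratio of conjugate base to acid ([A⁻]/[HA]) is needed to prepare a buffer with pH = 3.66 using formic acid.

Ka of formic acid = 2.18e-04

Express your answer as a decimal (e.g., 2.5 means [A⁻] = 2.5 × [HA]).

pKa = -log(2.18e-04) = 3.6615. pH = pKa + log([A⁻]/[HA]), so log([A⁻]/[HA]) = pH − pKa = 3.66 − 3.6615 = -0.0015. [A⁻]/[HA] = 10^(-0.0015) = 0.996

[A⁻]/[HA] = 0.996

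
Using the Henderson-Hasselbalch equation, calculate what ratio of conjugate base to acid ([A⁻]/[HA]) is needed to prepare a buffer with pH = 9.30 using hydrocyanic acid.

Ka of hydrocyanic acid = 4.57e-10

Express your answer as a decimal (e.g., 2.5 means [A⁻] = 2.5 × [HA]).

pKa = -log(4.57e-10) = 9.3401. pH = pKa + log([A⁻]/[HA]), so log([A⁻]/[HA]) = pH − pKa = 9.30 − 9.3401 = -0.0401. [A⁻]/[HA] = 10^(-0.0401) = 0.912

[A⁻]/[HA] = 0.912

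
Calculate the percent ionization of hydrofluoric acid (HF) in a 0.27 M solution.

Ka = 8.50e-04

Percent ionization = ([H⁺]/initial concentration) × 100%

Using Ka equilibrium: x² + Ka×x - Ka×C = 0. Solving: [H⁺] = 1.4730e-02. Percent = (1.4730e-02/0.27) × 100

Percent ionization = 5.46%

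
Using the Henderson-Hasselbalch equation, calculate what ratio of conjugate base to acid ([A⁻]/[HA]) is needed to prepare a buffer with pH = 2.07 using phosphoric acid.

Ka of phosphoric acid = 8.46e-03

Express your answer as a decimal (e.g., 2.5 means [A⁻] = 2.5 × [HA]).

pKa = -log(8.46e-03) = 2.0726. pH = pKa + log([A⁻]/[HA]), so log([A⁻]/[HA]) = pH − pKa = 2.07 − 2.0726 = -0.0026. [A⁻]/[HA] = 10^(-0.0026) = 0.994

[A⁻]/[HA] = 0.994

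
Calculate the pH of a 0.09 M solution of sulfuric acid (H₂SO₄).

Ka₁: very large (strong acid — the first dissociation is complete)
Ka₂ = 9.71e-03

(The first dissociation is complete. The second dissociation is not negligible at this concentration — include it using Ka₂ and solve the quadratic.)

First dissociation is complete: [H⁺]₀ = [HSO₄⁻]₀ = C = 0.09 M. Second dissociation HSO₄⁻ ⇌ H⁺ + SO₄²⁻: let x = [SO₄²⁻]. Ka₂ = (C + x)·x / (C − x) = 9.71e-03 → x² + (C + Ka₂)·x − Ka₂·C = 0 → x² + 0.09971·x − 8.739e-04 = 0. x = (−0.09971 + √(0.09971² + 4 × 8.739e-04)) / 2 = 8.1055e-03 M. [H⁺] = C + x = 0.09 + 8.1055e-03 = 9.8106e-02 M. pH = -log(9.8106e-02) = 1.01.

pH = 1.01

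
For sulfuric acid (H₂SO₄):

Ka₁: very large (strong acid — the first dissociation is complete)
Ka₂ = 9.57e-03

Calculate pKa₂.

pKa₂ = -log(Ka₂) = -log(9.57e-03) = 2.02.

pK_{a2} = 2.02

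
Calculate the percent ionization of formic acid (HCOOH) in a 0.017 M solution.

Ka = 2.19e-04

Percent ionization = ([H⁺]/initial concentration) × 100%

Using Ka equilibrium: x² + Ka×x - Ka×C = 0. Solving: [H⁺] = 1.8231e-03. Percent = (1.8231e-03/0.017) × 100

Percent ionization = 10.7%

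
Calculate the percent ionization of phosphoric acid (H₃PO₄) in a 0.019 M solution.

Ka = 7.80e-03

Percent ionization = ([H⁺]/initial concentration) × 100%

Using Ka equilibrium: x² + Ka×x - Ka×C = 0. Solving: [H⁺] = 8.8832e-03. Percent = (8.8832e-03/0.019) × 100

Percent ionization = 46.8%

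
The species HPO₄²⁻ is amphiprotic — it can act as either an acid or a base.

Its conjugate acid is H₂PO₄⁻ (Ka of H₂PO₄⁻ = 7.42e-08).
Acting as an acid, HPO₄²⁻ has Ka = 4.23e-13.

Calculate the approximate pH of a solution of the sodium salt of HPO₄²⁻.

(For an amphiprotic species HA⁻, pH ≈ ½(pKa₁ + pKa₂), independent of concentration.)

pKa₁ = -log(7.42e-08) = 7.13; pKa₂ = -log(4.23e-13) = 12.37. For an amphiprotic species, pH ≈ ½(pKa₁ + pKa₂) = ½(7.13 + 12.37) = 9.75.

pH = 9.75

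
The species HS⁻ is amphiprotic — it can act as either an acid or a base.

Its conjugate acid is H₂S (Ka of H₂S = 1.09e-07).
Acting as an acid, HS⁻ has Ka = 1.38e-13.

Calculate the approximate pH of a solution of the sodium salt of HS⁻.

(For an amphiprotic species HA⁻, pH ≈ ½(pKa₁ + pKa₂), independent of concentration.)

pKa₁ = -log(1.09e-07) = 6.96; pKa₂ = -log(1.38e-13) = 12.86. For an amphiprotic species, pH ≈ ½(pKa₁ + pKa₂) = ½(6.96 + 12.86) = 9.91.

pH = 9.91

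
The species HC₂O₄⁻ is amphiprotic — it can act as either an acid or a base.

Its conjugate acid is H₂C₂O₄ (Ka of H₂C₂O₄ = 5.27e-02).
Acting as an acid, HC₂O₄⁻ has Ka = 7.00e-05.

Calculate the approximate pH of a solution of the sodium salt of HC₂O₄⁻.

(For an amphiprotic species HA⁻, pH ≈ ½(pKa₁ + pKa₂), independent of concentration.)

pKa₁ = -log(5.27e-02) = 1.28; pKa₂ = -log(7.00e-05) = 4.15. For an amphiprotic species, pH ≈ ½(pKa₁ + pKa₂) = ½(1.28 + 4.15) = 2.72.

pH = 2.72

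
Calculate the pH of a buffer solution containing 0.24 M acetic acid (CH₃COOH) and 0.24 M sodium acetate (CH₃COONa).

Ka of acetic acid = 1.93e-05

pKa = -log(1.93e-05) = 4.71. pH = pKa + log([A⁻]/[HA]) = 4.71 + log(0.24/0.24)

pH = 4.71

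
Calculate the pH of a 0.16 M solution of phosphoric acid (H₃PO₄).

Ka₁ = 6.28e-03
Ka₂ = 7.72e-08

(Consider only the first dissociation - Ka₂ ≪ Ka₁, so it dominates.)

First dissociation dominates. From Ka₁ = [H⁺][HA⁻]/[H₂A], x² + Ka₁·x − Ka₁·C = 0 with C = 0.16 M and Ka₁ = 6.28e-03. Solving: [H⁺] = (−Ka₁ + √(Ka₁² + 4·Ka₁·C)) / 2 = 2.8714e-02 M. pH = -log(2.8714e-02) = 1.54.

pH = 1.54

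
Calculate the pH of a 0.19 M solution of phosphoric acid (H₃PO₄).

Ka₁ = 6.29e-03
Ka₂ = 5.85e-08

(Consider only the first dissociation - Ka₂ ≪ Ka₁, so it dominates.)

First dissociation dominates. From Ka₁ = [H⁺][HA⁻]/[H₂A], x² + Ka₁·x − Ka₁·C = 0 with C = 0.19 M and Ka₁ = 6.29e-03. Solving: [H⁺] = (−Ka₁ + √(Ka₁² + 4·Ka₁·C)) / 2 = 3.1568e-02 M. pH = -log(3.1568e-02) = 1.50.

pH = 1.50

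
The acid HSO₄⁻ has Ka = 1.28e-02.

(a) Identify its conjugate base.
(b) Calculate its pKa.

(a) The conjugate base is formed by removing one H⁺ from HSO₄⁻, giving SO₄²⁻. (b) pKa = -log(Ka) = -log(1.28e-02) = 1.89.

Conjugate base: SO₄²⁻; pK_a = 1.89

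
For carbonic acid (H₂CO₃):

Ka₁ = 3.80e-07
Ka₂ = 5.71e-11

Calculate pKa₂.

pKa₂ = -log(Ka₂) = -log(5.71e-11) = 10.24.

pK_{a2} = 10.24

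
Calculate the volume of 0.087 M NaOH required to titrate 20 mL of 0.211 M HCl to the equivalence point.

At equivalence: moles acid = moles base. moles HCl = 0.211 × 20/1000 = 0.00422 mol. V_base = moles / 0.087 × 1000 = 48.5 mL.

V_{base} = 48.5 mL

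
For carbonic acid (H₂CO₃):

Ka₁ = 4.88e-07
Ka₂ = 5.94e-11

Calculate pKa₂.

pKa₂ = -log(Ka₂) = -log(5.94e-11) = 10.23.

pK_{a2} = 10.23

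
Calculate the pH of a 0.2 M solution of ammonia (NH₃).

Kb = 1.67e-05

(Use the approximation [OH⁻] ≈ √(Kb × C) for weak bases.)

[OH⁻] = √(Kb × C) = √(1.67e-05 × 0.2) = 1.8276e-03. pOH = 2.74, pH = 14 - pOH

pH = 11.26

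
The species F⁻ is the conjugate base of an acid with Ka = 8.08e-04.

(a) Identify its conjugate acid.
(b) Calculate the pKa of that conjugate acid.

(a) The conjugate acid is formed by adding one H⁺ to F⁻, giving HF. (b) pKa = -log(Ka) = -log(8.08e-04) = 3.09.

Conjugate acid: HF; pK_a = 3.09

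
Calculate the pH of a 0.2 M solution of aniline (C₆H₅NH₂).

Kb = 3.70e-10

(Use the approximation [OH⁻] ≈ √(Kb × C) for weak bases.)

[OH⁻] = √(Kb × C) = √(3.70e-10 × 0.2) = 8.6023e-06. pOH = 5.07, pH = 14 - pOH

pH = 8.93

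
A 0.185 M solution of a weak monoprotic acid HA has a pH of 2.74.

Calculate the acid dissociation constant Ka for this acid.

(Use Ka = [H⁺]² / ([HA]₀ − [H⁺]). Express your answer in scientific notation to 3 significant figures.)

[H⁺] = 10^(−pH) = 10^(−2.74) = 1.820e-03 M. For HA ⇌ H⁺ + A⁻, Ka = [H⁺][A⁻]/[HA] = [H⁺]² / ([HA]₀ − [H⁺]) = (1.820e-03)² / (0.185 − 1.820e-03) = 1.81e-05.

K_a = 1.81e-05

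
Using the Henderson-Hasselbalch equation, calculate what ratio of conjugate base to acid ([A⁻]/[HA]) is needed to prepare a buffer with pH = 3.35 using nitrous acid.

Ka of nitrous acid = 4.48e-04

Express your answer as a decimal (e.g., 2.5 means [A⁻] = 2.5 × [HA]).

pKa = -log(4.48e-04) = 3.3487. pH = pKa + log([A⁻]/[HA]), so log([A⁻]/[HA]) = pH − pKa = 3.35 − 3.3487 = 0.0013. [A⁻]/[HA] = 10^(0.0013) = 1.00

[A⁻]/[HA] = 1.00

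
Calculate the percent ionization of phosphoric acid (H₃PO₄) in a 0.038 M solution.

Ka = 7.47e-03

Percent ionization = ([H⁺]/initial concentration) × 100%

Using Ka equilibrium: x² + Ka×x - Ka×C = 0. Solving: [H⁺] = 1.3522e-02. Percent = (1.3522e-02/0.038) × 100

Percent ionization = 35.6%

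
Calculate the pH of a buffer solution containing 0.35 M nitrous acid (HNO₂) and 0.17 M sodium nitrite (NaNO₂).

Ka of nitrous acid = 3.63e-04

pKa = -log(3.63e-04) = 3.44. pH = pKa + log([A⁻]/[HA]) = 3.44 + log(0.17/0.35)

pH = 3.13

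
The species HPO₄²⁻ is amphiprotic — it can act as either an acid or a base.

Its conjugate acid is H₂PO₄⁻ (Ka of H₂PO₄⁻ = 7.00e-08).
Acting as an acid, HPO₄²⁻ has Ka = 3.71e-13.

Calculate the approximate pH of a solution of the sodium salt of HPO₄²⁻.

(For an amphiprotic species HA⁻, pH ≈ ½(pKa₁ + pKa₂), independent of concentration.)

pKa₁ = -log(7.00e-08) = 7.15; pKa₂ = -log(3.71e-13) = 12.43. For an amphiprotic species, pH ≈ ½(pKa₁ + pKa₂) = ½(7.15 + 12.43) = 9.79.

pH = 9.79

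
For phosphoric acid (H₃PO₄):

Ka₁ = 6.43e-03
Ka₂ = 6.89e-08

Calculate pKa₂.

pKa₂ = -log(Ka₂) = -log(6.89e-08) = 7.16.

pK_{a2} = 7.16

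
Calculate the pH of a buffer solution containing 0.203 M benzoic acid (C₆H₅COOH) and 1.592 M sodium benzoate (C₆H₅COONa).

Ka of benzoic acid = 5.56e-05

pKa = -log(5.56e-05) = 4.25. pH = pKa + log([A⁻]/[HA]) = 4.25 + log(1.592/0.203)

pH = 5.15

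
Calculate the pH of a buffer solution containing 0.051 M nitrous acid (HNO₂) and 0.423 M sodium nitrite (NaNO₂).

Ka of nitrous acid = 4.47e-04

pKa = -log(4.47e-04) = 3.35. pH = pKa + log([A⁻]/[HA]) = 3.35 + log(0.423/0.051)

pH = 4.27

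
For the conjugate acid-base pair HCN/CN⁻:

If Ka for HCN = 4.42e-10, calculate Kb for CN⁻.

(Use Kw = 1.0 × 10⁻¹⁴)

For a conjugate pair Ka × Kb = Kw, so Kb = Kw/Ka = 1.0 × 10⁻¹⁴ / 4.42e-10 = 2.26e-05.

K_b = 2.26e-05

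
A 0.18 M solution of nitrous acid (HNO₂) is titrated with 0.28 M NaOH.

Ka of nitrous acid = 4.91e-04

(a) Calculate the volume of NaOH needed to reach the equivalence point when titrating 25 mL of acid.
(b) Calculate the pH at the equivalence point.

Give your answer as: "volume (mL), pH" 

moles acid = 0.18 × 25/1000 = 0.0045 mol; V_base = moles/0.28 × 1000 = 16.1 mL. At equivalence only the conjugate base is present: [A⁻] = 0.0045/0.041 = 1.0957e-01 M. Kb = Kw/Ka = 2.04e-11; [OH⁻] = √(Kb × [A⁻]) = 1.4938e-06; pOH = 5.83; pH = 14 - pOH = 8.17.

V = 16.1 mL, pH = 8.17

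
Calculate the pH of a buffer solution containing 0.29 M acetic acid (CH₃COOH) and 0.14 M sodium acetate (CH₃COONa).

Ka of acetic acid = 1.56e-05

pKa = -log(1.56e-05) = 4.81. pH = pKa + log([A⁻]/[HA]) = 4.81 + log(0.14/0.29)

pH = 4.49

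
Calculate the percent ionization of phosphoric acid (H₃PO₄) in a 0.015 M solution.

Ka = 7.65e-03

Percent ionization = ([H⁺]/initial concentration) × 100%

Using Ka equilibrium: x² + Ka×x - Ka×C = 0. Solving: [H⁺] = 7.5496e-03. Percent = (7.5496e-03/0.015) × 100

Percent ionization = 50.3%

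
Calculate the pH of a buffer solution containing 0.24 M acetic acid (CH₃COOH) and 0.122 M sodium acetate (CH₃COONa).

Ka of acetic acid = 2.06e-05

pKa = -log(2.06e-05) = 4.69. pH = pKa + log([A⁻]/[HA]) = 4.69 + log(0.122/0.24)

pH = 4.39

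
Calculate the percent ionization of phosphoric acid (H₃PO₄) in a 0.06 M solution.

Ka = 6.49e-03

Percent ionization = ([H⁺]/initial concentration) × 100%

Using Ka equilibrium: x² + Ka×x - Ka×C = 0. Solving: [H⁺] = 1.6753e-02. Percent = (1.6753e-02/0.06) × 100

Percent ionization = 27.9%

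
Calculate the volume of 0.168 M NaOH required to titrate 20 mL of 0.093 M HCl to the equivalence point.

At equivalence: moles acid = moles base. moles HCl = 0.093 × 20/1000 = 0.00186 mol. V_base = moles / 0.168 × 1000 = 11.1 mL.

V_{base} = 11.1 mL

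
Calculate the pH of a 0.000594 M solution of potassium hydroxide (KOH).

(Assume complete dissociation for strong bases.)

[OH⁻] = 0.000594 M for strong base. pOH = -log[OH⁻] = 3.23, pH = 14 - pOH

pH = 10.77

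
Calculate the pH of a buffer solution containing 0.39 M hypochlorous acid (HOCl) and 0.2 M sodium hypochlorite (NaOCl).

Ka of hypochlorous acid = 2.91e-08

pKa = -log(2.91e-08) = 7.54. pH = pKa + log([A⁻]/[HA]) = 7.54 + log(0.2/0.39)

pH = 7.25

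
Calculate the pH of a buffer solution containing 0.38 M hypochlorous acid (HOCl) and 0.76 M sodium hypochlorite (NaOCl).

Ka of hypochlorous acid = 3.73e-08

pKa = -log(3.73e-08) = 7.43. pH = pKa + log([A⁻]/[HA]) = 7.43 + log(0.76/0.38)

pH = 7.73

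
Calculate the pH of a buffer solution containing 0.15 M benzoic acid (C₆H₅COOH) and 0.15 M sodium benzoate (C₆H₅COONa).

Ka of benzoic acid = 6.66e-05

pKa = -log(6.66e-05) = 4.18. pH = pKa + log([A⁻]/[HA]) = 4.18 + log(0.15/0.15)

pH = 4.18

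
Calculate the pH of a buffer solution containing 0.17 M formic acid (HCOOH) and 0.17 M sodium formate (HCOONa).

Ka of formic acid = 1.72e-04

pKa = -log(1.72e-04) = 3.76. pH = pKa + log([A⁻]/[HA]) = 3.76 + log(0.17/0.17)

pH = 3.76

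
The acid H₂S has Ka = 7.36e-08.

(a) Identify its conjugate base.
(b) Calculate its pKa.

(a) The conjugate base is formed by removing one H⁺ from H₂S, giving HS⁻. (b) pKa = -log(Ka) = -log(7.36e-08) = 7.13.

Conjugate base: HS⁻; pK_a = 7.13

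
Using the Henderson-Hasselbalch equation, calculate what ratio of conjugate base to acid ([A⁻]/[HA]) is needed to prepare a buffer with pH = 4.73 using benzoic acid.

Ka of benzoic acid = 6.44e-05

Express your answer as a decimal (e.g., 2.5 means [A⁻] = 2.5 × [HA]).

pKa = -log(6.44e-05) = 4.1911. pH = pKa + log([A⁻]/[HA]), so log([A⁻]/[HA]) = pH − pKa = 4.73 − 4.1911 = 0.5389. [A⁻]/[HA] = 10^(0.5389) = 3.46

[A⁻]/[HA] = 3.46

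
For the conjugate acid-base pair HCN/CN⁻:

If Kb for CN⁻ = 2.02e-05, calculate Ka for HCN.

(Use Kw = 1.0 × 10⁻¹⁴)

For a conjugate pair Ka × Kb = Kw, so Ka = Kw/Kb = 1.0 × 10⁻¹⁴ / 2.02e-05 = 4.95e-10.

K_a = 4.95e-10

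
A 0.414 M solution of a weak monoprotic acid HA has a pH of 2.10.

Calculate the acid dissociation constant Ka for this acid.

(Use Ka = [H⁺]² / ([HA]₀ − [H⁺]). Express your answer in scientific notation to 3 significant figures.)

[H⁺] = 10^(−pH) = 10^(−2.10) = 7.943e-03 M. For HA ⇌ H⁺ + A⁻, Ka = [H⁺][A⁻]/[HA] = [H⁺]² / ([HA]₀ − [H⁺]) = (7.943e-03)² / (0.414 − 7.943e-03) = 1.55e-04.

K_a = 1.55e-04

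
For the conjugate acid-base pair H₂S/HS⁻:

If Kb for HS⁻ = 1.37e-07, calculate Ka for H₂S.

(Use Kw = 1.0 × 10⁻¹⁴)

For a conjugate pair Ka × Kb = Kw, so Ka = Kw/Kb = 1.0 × 10⁻¹⁴ / 1.37e-07 = 7.30e-08.

K_a = 7.30e-08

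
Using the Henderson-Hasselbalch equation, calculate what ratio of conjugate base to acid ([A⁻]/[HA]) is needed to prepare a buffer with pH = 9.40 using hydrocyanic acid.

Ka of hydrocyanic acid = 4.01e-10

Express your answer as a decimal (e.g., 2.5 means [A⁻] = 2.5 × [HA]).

pKa = -log(4.01e-10) = 9.3969. pH = pKa + log([A⁻]/[HA]), so log([A⁻]/[HA]) = pH − pKa = 9.40 − 9.3969 = 0.0031. [A⁻]/[HA] = 10^(0.0031) = 1.01

[A⁻]/[HA] = 1.01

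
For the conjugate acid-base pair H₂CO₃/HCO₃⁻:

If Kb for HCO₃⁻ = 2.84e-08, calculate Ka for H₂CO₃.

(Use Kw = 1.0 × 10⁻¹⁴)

For a conjugate pair Ka × Kb = Kw, so Ka = Kw/Kb = 1.0 × 10⁻¹⁴ / 2.84e-08 = 3.52e-07.

K_a = 3.52e-07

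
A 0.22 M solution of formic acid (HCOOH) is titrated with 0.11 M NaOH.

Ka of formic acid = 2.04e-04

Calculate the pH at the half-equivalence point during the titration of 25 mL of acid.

At half-equivalence [HA] = [A⁻], so Henderson-Hasselbalch gives pH = pKa = -log(2.04e-04) = 3.69.

pH = pKa = 3.69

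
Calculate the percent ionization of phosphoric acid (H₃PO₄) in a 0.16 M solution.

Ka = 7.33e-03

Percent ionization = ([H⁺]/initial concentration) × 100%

Using Ka equilibrium: x² + Ka×x - Ka×C = 0. Solving: [H⁺] = 3.0777e-02. Percent = (3.0777e-02/0.16) × 100

Percent ionization = 19.2%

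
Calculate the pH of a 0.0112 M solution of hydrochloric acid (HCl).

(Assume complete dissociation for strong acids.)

[H⁺] = 0.0112 M for strong acid. pH = -log[H⁺] = -log(0.0112)

pH = 1.95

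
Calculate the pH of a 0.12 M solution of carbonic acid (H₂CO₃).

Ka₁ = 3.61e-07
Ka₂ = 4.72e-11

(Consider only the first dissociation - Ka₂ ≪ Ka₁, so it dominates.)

First dissociation dominates. From Ka₁ = [H⁺][HA⁻]/[H₂A], x² + Ka₁·x − Ka₁·C = 0 with C = 0.12 M and Ka₁ = 3.61e-07. Solving: [H⁺] = (−Ka₁ + √(Ka₁² + 4·Ka₁·C)) / 2 = 2.0795e-04 M. pH = -log(2.0795e-04) = 3.68.

pH = 3.68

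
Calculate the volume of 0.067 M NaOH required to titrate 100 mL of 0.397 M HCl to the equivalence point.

At equivalence: moles acid = moles base. moles HCl = 0.397 × 100/1000 = 0.0397 mol. V_base = moles / 0.067 × 1000 = 592.5 mL.

V_{base} = 592.5 mL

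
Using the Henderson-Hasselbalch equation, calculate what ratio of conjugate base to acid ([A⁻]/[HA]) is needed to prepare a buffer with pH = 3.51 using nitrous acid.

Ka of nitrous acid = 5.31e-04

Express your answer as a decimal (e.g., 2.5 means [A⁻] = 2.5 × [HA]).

pKa = -log(5.31e-04) = 3.2749. pH = pKa + log([A⁻]/[HA]), so log([A⁻]/[HA]) = pH − pKa = 3.51 − 3.2749 = 0.2351. [A⁻]/[HA] = 10^(0.2351) = 1.72

[A⁻]/[HA] = 1.72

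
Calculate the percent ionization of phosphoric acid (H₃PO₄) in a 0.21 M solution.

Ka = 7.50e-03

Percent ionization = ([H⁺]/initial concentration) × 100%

Using Ka equilibrium: x² + Ka×x - Ka×C = 0. Solving: [H⁺] = 3.6113e-02. Percent = (3.6113e-02/0.21) × 100

Percent ionization = 17.2%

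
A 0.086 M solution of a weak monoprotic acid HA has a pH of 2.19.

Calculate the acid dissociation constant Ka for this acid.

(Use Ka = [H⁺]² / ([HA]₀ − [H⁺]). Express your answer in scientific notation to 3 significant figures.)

[H⁺] = 10^(−pH) = 10^(−2.19) = 6.457e-03 M. For HA ⇌ H⁺ + A⁻, Ka = [H⁺][A⁻]/[HA] = [H⁺]² / ([HA]₀ − [H⁺]) = (6.457e-03)² / (0.086 − 6.457e-03) = 5.24e-04.

K_a = 5.24e-04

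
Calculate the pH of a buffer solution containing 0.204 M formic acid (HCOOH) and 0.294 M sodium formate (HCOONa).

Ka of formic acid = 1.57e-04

pKa = -log(1.57e-04) = 3.80. pH = pKa + log([A⁻]/[HA]) = 3.80 + log(0.294/0.204)

pH = 3.96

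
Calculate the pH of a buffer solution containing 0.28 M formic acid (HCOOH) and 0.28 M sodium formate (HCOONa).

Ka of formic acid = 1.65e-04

pKa = -log(1.65e-04) = 3.78. pH = pKa + log([A⁻]/[HA]) = 3.78 + log(0.28/0.28)

pH = 3.78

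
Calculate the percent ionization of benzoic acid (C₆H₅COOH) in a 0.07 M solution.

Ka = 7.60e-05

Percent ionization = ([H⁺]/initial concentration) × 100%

Using Ka equilibrium: x² + Ka×x - Ka×C = 0. Solving: [H⁺] = 2.2688e-03. Percent = (2.2688e-03/0.07) × 100

Percent ionization = 3.24%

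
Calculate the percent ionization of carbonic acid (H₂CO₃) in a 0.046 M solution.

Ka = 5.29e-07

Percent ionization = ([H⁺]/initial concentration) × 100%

Using Ka equilibrium: x² + Ka×x - Ka×C = 0. Solving: [H⁺] = 1.5573e-04. Percent = (1.5573e-04/0.046) × 100

Percent ionization = 0.339%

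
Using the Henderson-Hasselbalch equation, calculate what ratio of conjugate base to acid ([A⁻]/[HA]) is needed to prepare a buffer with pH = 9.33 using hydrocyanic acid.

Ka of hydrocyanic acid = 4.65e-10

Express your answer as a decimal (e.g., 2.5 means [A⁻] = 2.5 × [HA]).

pKa = -log(4.65e-10) = 9.3325. pH = pKa + log([A⁻]/[HA]), so log([A⁻]/[HA]) = pH − pKa = 9.33 − 9.3325 = -0.0025. [A⁻]/[HA] = 10^(-0.0025) = 0.994

[A⁻]/[HA] = 0.994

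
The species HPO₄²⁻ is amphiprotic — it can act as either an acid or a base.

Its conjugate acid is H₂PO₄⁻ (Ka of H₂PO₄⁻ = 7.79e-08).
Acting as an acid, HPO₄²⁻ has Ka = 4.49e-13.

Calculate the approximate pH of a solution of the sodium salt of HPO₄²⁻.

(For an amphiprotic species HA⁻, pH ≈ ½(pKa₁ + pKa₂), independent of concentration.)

pKa₁ = -log(7.79e-08) = 7.11; pKa₂ = -log(4.49e-13) = 12.35. For an amphiprotic species, pH ≈ ½(pKa₁ + pKa₂) = ½(7.11 + 12.35) = 9.73.

pH = 9.73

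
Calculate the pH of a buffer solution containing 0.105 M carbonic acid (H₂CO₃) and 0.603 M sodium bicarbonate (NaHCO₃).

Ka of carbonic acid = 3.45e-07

pKa = -log(3.45e-07) = 6.46. pH = pKa + log([A⁻]/[HA]) = 6.46 + log(0.603/0.105)

pH = 7.22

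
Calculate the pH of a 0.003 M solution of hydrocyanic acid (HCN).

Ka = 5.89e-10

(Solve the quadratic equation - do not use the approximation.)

x² + Ka×x - Ka×C = 0. Using quadratic formula: [H⁺] = 1.3290e-06

pH = 5.88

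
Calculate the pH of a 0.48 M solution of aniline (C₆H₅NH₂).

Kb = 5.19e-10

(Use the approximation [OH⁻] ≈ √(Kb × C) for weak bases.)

[OH⁻] = √(Kb × C) = √(5.19e-10 × 0.48) = 1.5784e-05. pOH = 4.80, pH = 14 - pOH

pH = 9.20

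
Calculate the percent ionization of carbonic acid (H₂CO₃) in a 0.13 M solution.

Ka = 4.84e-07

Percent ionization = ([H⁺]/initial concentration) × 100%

Using Ka equilibrium: x² + Ka×x - Ka×C = 0. Solving: [H⁺] = 2.5060e-04. Percent = (2.5060e-04/0.13) × 100

Percent ionization = 0.193%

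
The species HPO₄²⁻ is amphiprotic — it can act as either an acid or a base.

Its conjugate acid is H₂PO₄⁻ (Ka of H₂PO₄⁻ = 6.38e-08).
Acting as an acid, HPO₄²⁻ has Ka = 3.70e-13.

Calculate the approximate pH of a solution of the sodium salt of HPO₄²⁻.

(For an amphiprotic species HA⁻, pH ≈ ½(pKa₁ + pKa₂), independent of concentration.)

pKa₁ = -log(6.38e-08) = 7.20; pKa₂ = -log(3.70e-13) = 12.43. For an amphiprotic species, pH ≈ ½(pKa₁ + pKa₂) = ½(7.20 + 12.43) = 9.81.

pH = 9.81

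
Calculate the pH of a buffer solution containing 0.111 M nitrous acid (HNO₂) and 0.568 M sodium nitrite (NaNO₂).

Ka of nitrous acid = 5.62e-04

pKa = -log(5.62e-04) = 3.25. pH = pKa + log([A⁻]/[HA]) = 3.25 + log(0.568/0.111)

pH = 3.96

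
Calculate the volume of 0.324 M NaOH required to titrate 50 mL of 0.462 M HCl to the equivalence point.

At equivalence: moles acid = moles base. moles HCl = 0.462 × 50/1000 = 0.0231 mol. V_base = moles / 0.324 × 1000 = 71.3 mL.

V_{base} = 71.3 mL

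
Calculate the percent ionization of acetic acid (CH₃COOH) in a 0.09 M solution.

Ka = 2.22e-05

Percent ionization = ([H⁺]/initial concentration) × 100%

Using Ka equilibrium: x² + Ka×x - Ka×C = 0. Solving: [H⁺] = 1.4024e-03. Percent = (1.4024e-03/0.09) × 100

Percent ionization = 1.56%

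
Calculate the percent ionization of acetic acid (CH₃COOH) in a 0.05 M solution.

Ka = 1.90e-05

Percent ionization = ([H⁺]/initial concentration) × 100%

Using Ka equilibrium: x² + Ka×x - Ka×C = 0. Solving: [H⁺] = 9.6523e-04. Percent = (9.6523e-04/0.05) × 100

Percent ionization = 1.93%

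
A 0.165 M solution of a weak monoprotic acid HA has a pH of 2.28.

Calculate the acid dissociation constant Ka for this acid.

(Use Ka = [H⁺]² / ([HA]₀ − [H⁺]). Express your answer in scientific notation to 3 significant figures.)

[H⁺] = 10^(−pH) = 10^(−2.28) = 5.248e-03 M. For HA ⇌ H⁺ + A⁻, Ka = [H⁺][A⁻]/[HA] = [H⁺]² / ([HA]₀ − [H⁺]) = (5.248e-03)² / (0.165 − 5.248e-03) = 1.72e-04.

K_a = 1.72e-04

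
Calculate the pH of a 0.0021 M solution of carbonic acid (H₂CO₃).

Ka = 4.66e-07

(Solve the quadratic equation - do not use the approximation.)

x² + Ka×x - Ka×C = 0. Using quadratic formula: [H⁺] = 3.1050e-05

pH = 4.51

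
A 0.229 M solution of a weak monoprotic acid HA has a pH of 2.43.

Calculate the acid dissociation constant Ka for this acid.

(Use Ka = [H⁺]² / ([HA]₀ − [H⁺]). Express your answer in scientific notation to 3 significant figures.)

[H⁺] = 10^(−pH) = 10^(−2.43) = 3.715e-03 M. For HA ⇌ H⁺ + A⁻, Ka = [H⁺][A⁻]/[HA] = [H⁺]² / ([HA]₀ − [H⁺]) = (3.715e-03)² / (0.229 − 3.715e-03) = 6.13e-05.

K_a = 6.13e-05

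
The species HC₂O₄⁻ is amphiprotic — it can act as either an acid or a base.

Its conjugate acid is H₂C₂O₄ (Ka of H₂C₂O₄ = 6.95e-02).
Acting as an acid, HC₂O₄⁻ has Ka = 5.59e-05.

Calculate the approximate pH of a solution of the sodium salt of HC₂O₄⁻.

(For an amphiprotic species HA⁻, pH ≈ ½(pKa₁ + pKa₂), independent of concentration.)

pKa₁ = -log(6.95e-02) = 1.16; pKa₂ = -log(5.59e-05) = 4.25. For an amphiprotic species, pH ≈ ½(pKa₁ + pKa₂) = ½(1.16 + 4.25) = 2.71.

pH = 2.71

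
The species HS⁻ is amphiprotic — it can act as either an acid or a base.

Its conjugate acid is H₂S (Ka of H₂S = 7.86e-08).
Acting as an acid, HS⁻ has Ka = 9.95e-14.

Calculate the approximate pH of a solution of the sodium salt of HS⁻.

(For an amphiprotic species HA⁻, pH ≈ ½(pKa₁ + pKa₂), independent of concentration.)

pKa₁ = -log(7.86e-08) = 7.10; pKa₂ = -log(9.95e-14) = 13.00. For an amphiprotic species, pH ≈ ½(pKa₁ + pKa₂) = ½(7.10 + 13.00) = 10.05.

pH = 10.05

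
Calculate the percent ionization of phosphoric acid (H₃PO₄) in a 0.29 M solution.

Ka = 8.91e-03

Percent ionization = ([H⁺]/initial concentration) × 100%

Using Ka equilibrium: x² + Ka×x - Ka×C = 0. Solving: [H⁺] = 4.6572e-02. Percent = (4.6572e-02/0.29) × 100

Percent ionization = 16.1%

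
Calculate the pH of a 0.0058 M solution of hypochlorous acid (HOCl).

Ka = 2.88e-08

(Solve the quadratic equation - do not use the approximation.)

x² + Ka×x - Ka×C = 0. Using quadratic formula: [H⁺] = 1.2910e-05

pH = 4.89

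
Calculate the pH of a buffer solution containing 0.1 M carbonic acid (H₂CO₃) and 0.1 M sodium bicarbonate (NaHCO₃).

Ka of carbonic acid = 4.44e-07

pKa = -log(4.44e-07) = 6.35. pH = pKa + log([A⁻]/[HA]) = 6.35 + log(0.1/0.1)

pH = 6.35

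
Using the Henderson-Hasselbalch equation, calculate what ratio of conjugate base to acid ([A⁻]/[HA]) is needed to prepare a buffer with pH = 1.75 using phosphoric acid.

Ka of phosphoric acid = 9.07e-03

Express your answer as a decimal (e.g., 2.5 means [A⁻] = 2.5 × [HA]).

pKa = -log(9.07e-03) = 2.0424. pH = pKa + log([A⁻]/[HA]), so log([A⁻]/[HA]) = pH − pKa = 1.75 − 2.0424 = -0.2924. [A⁻]/[HA] = 10^(-0.2924) = 0.510

[A⁻]/[HA] = 0.510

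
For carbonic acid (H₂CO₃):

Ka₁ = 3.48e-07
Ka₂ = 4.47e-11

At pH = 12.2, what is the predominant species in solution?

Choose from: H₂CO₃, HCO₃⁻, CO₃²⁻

pKa₁ = 6.46, pKa₂ = 10.35. For a polyprotic acid the predominant species crosses at each pKa: below pKa_n the protonated form dominates, above it the deprotonated form does. At pH = 12.2, the predominant species is CO₃²⁻.

CO₃²⁻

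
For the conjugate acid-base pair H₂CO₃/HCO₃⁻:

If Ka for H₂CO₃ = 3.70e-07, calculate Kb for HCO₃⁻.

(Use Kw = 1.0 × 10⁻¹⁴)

For a conjugate pair Ka × Kb = Kw, so Kb = Kw/Ka = 1.0 × 10⁻¹⁴ / 3.70e-07 = 2.70e-08.

K_b = 2.70e-08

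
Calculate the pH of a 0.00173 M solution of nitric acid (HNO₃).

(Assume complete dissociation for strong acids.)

[H⁺] = 0.00173 M for strong acid. pH = -log[H⁺] = -log(0.00173)

pH = 2.76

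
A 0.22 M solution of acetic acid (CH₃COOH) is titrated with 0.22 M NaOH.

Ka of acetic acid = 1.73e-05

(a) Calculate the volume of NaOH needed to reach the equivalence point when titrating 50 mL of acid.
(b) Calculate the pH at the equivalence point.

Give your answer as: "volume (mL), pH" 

moles acid = 0.22 × 50/1000 = 0.011 mol; V_base = moles/0.22 × 1000 = 50.0 mL. At equivalence only the conjugate base is present: [A⁻] = 0.011/0.100 = 1.1000e-01 M. Kb = Kw/Ka = 5.78e-10; [OH⁻] = √(Kb × [A⁻]) = 7.9739e-06; pOH = 5.10; pH = 14 - pOH = 8.90.

V = 50.0 mL, pH = 8.90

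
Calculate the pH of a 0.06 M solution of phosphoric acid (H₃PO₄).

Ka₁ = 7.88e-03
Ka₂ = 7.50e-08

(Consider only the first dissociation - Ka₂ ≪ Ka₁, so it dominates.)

First dissociation dominates. From Ka₁ = [H⁺][HA⁻]/[H₂A], x² + Ka₁·x − Ka₁·C = 0 with C = 0.06 M and Ka₁ = 7.88e-03. Solving: [H⁺] = (−Ka₁ + √(Ka₁² + 4·Ka₁·C)) / 2 = 1.8158e-02 M. pH = -log(1.8158e-02) = 1.74.

pH = 1.74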